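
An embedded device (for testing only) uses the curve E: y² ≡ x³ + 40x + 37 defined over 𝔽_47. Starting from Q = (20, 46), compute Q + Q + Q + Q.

Repeated addition: build up to 4Q.
2Q: tangent at (20, 46): λ = (3·20² + 40)/(2·46) ≡ 18/45. 45⁻¹ ≡ 23 (mod 47) since 45·23 = 1035 ≡ 1, so λ ≡ 18·23 ≡ 38.
  x = λ² - 20 - 20 = 1444 - 40 ≡ 41; y = λ·(20 - 41) - 46 ≡ 2. → (41, 2)
3Q: (41, 2) + (20, 46). λ = (46 - 2)/(20 - 41) ≡ 44/26 mod 47. 26⁻¹ ≡ 38 (mod 47), so λ ≡ 27.
  x = λ² - 41 - 20 = 729 - 61 ≡ 10; y = λ·(41 - 10) - 2 ≡ 36. → (10, 36)
4Q: (10, 36) + (20, 46). λ = (46 - 36)/(20 - 10) ≡ 10/10 mod 47. 10⁻¹ ≡ 33 (mod 47), so λ ≡ 1.
  x = λ² - 10 - 20 = 1 - 30 ≡ 18; y = λ·(10 - 18) - 36 ≡ 3. → (18, 3)

(18, 3)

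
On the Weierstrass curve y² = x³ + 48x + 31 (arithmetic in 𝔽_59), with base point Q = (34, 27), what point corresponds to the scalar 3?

Repeated addition: build up to 3Q.
2Q: tangent at (34, 27): λ = (3·34² + 48)/(2·27) ≡ 35/54. 54⁻¹ ≡ 47 (mod 59), so λ ≡ 35·47 ≡ 52.
  x = λ² - 34 - 34 = 2704 - 68 ≡ 40; y = λ·(34 - 40) - 27 ≡ 15. → (40, 15)
3Q: (40, 15) + (34, 27). λ = (27 - 15)/(34 - 40) ≡ 12/53 mod 59. 53⁻¹ ≡ 49 (mod 59), so λ ≡ 57.
  x = λ² - 40 - 34 = 3249 - 74 ≡ 48; y = λ·(40 - 48) - 15 ≡ 1. → (48, 1)

(48, 1)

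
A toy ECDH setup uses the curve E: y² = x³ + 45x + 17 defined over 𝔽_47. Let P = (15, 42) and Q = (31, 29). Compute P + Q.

(18, 28)

(15, 42) + (31, 29). λ = (29 - 42)/(31 - 15) ≡ 34/16 mod 47. 16⁻¹ ≡ 3 (mod 47), so λ ≡ 8.
  x = λ² - 15 - 31 = 64 - 46 ≡ 18; y = λ·(15 - 18) - 42 ≡ 28. → (18, 28)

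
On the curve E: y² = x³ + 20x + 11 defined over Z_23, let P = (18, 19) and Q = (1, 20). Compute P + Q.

(18, 19) + (1, 20). λ = (20 - 19)/(1 - 18) ≡ 1/6 mod 23. 6⁻¹ ≡ 4 (mod 23), so λ ≡ 4.
  x = λ² - 18 - 1 = 16 - 19 ≡ 20; y = λ·(18 - 20) - 19 ≡ 19. → (20, 19)

(20, 19)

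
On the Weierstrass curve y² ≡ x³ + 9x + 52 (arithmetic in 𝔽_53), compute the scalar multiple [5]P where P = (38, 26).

(38, 27)

Double-and-add on 5 = (101)₂. Start with P = (38, 26) for the leading 1-bit.
double: tangent at (38, 26): λ = (3·38² + 9)/(2·26) ≡ 48/52. 52⁻¹ ≡ 52 (mod 53), so λ ≡ 48·52 ≡ 5.
  x = λ² - 38 - 38 = 25 - 76 ≡ 2; y = λ·(38 - 2) - 26 ≡ 48. → (2, 48)
double: tangent at (2, 48): λ = (3·2² + 9)/(2·48) ≡ 21/43. 43⁻¹ ≡ 37 (mod 53) since 43·37 = 1591 ≡ 1, so λ ≡ 21·37 ≡ 35.
  x = λ² - 2 - 2 = 1225 - 4 ≡ 2; y = λ·(2 - 2) - 48 ≡ 5. → (2, 5)
add P: (2, 5) + (38, 26). λ = (26 - 5)/(38 - 2) ≡ 21/36 mod 53. 36⁻¹ ≡ 28 (mod 53), so λ ≡ 5.
  x = λ² - 2 - 38 = 25 - 40 ≡ 38; y = λ·(2 - 38) - 5 ≡ 27. → (38, 27)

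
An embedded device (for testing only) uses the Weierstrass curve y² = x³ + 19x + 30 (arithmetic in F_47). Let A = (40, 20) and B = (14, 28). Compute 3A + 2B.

First 3A:
Repeated addition: build up to 3A.
2A: tangent at (40, 20): λ = (3·40² + 19)/(2·20) ≡ 25/40. 40⁻¹ ≡ 20 (mod 47), so λ ≡ 25·20 ≡ 30.
  x = λ² - 40 - 40 = 900 - 80 ≡ 21; y = λ·(40 - 21) - 20 ≡ 33. → (21, 33)
3A: (21, 33) + (40, 20). λ = (20 - 33)/(40 - 21) ≡ 34/19 mod 47. 19⁻¹ ≡ 5 (mod 47), so λ ≡ 29.
  x = λ² - 21 - 40 = 841 - 61 ≡ 28; y = λ·(21 - 28) - 33 ≡ 46. → (28, 46)
3A = (28, 46).
Next 2B:
Repeated addition: build up to 2B.
2B: tangent at (14, 28): λ = (3·14² + 19)/(2·28) ≡ 43/9. 9⁻¹ ≡ 21 (mod 47) since 9·21 = 189 ≡ 1, so λ ≡ 43·21 ≡ 10.
  x = λ² - 14 - 14 = 100 - 28 ≡ 25; y = λ·(14 - 25) - 28 ≡ 3. → (25, 3)
2B = (25, 3).
Finally 3A + 2B:
(28, 46) + (25, 3). λ = (3 - 46)/(25 - 28) ≡ 4/44 mod 47. 44⁻¹ ≡ 31 (mod 47), so λ ≡ 30.
  x = λ² - 28 - 25 = 900 - 53 ≡ 1; y = λ·(28 - 1) - 46 ≡ 12. → (1, 12)

(1, 12)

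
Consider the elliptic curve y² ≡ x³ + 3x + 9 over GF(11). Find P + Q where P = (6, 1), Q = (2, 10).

(6, 10)

(6, 1) + (2, 10). λ = (10 - 1)/(2 - 6) ≡ 9/7 mod 11. 7⁻¹ ≡ 8 (mod 11) since 7·8 = 56 ≡ 1, so λ ≡ 6.
  x = λ² - 6 - 2 = 36 - 8 ≡ 6; y = λ·(6 - 6) - 1 ≡ 10. → (6, 10)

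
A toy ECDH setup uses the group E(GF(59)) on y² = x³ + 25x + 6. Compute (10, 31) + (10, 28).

The two points share x = 10 and their y-coordinates satisfy 31 + 28 ≡ 0 (mod 59), so they are inverses. Their sum is ∞.

O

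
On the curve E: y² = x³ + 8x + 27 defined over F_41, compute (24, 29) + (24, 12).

O

The two points share x = 24 and their y-coordinates satisfy 29 + 12 ≡ 0 (mod 41), so they are inverses. Their sum is ∞.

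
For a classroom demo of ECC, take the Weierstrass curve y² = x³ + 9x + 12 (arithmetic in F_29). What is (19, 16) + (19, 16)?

(15, 19)

tangent at (19, 16): λ = (3·19² + 9)/(2·16) ≡ 19/3. 3⁻¹ ≡ 10 (mod 29), so λ ≡ 19·10 ≡ 16.
  x = λ² - 19 - 19 = 256 - 38 ≡ 15; y = λ·(19 - 15) - 16 ≡ 19. → (15, 19)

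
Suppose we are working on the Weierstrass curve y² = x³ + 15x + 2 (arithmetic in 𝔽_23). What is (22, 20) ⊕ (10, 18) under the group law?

(22, 20) + (10, 18). λ = (18 - 20)/(10 - 22) ≡ 21/11 mod 23. 11⁻¹ ≡ 21 (mod 23), so λ ≡ 4.
  x = λ² - 22 - 10 = 16 - 32 ≡ 7; y = λ·(22 - 7) - 20 ≡ 17. → (7, 17)

(7, 17)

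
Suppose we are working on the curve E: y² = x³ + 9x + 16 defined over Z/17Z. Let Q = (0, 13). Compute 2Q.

(1, 3)

tangent at (0, 13): λ = (3·0² + 9)/(2·13) ≡ 9/9. 9⁻¹ ≡ 2 (mod 17) since 9·2 = 18 ≡ 1, so λ ≡ 9·2 ≡ 1.
  x = λ² - 0 - 0 = 1 - 0 ≡ 1; y = λ·(0 - 1) - 13 ≡ 3. → (1, 3)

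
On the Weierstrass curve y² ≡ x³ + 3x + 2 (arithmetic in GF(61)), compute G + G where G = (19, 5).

tangent at (19, 5): λ = (3·19² + 3)/(2·5) ≡ 49/10. 10⁻¹ ≡ 55 (mod 61) since 10·55 = 550 ≡ 1, so λ ≡ 49·55 ≡ 11.
  x = λ² - 19 - 19 = 121 - 38 ≡ 22; y = λ·(19 - 22) - 5 ≡ 23. → (22, 23)

(22, 23)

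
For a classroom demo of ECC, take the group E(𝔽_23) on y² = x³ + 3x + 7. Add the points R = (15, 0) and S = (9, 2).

(17, 16)

(15, 0) + (9, 2). λ = (2 - 0)/(9 - 15) ≡ 2/17 mod 23. 17⁻¹ ≡ 19 (mod 23), so λ ≡ 15.
  x = λ² - 15 - 9 = 225 - 24 ≡ 17; y = λ·(15 - 17) - 0 ≡ 16. → (17, 16)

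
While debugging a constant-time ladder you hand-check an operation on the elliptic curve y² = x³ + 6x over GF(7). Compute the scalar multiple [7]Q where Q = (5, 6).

Double-and-add on 7 = (111)₂. Start with Q = (5, 6) for the leading 1-bit.
double: tangent at (5, 6): λ = (3·5² + 6)/(2·6) ≡ 4/5. 5⁻¹ ≡ 3 (mod 7) since 5·3 = 15 ≡ 1, so λ ≡ 4·3 ≡ 5.
  x = λ² - 5 - 5 = 25 - 10 ≡ 1; y = λ·(5 - 1) - 6 ≡ 0. → (1, 0)
add Q: (1, 0) + (5, 6). λ = (6 - 0)/(5 - 1) ≡ 6/4 mod 7. 4⁻¹ ≡ 2 (mod 7), so λ ≡ 5.
  x = λ² - 1 - 5 = 25 - 6 ≡ 5; y = λ·(1 - 5) - 0 ≡ 1. → (5, 1)
double: tangent at (5, 1): λ = (3·5² + 6)/(2·1) ≡ 4/2. 2⁻¹ ≡ 4 (mod 7), so λ ≡ 4·4 ≡ 2.
  x = λ² - 5 - 5 = 4 - 10 ≡ 1; y = λ·(5 - 1) - 1 ≡ 0. → (1, 0)
add Q: (1, 0) + (5, 6). λ = (6 - 0)/(5 - 1) ≡ 6/4 mod 7. 4⁻¹ ≡ 2 (mod 7), so λ ≡ 5.
  x = λ² - 1 - 5 = 25 - 6 ≡ 5; y = λ·(1 - 5) - 0 ≡ 1. → (5, 1)

(5, 1)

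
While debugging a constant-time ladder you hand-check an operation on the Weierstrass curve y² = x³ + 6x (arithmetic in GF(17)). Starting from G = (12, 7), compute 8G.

Double-and-add on 8 = (1000)₂. Start with G = (12, 7) for the leading 1-bit.
double: tangent at (12, 7): λ = (3·12² + 6)/(2·7) ≡ 13/14. 14⁻¹ ≡ 11 (mod 17) since 14·11 = 154 ≡ 1, so λ ≡ 13·11 ≡ 7.
  x = λ² - 12 - 12 = 49 - 24 ≡ 8; y = λ·(12 - 8) - 7 ≡ 4. → (8, 4)
double: tangent at (8, 4): λ = (3·8² + 6)/(2·4) ≡ 11/8. 8⁻¹ ≡ 15 (mod 17), so λ ≡ 11·15 ≡ 12.
  x = λ² - 8 - 8 = 144 - 16 ≡ 9; y = λ·(8 - 9) - 4 ≡ 1. → (9, 1)
double: tangent at (9, 1): λ = (3·9² + 6)/(2·1) ≡ 11/2. 2⁻¹ ≡ 9 (mod 17), so λ ≡ 11·9 ≡ 14.
  x = λ² - 9 - 9 = 196 - 18 ≡ 8; y = λ·(9 - 8) - 1 ≡ 13. → (8, 13)

(8, 13)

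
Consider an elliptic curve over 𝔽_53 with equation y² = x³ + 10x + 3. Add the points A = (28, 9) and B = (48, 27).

(43, 4)

(28, 9) + (48, 27). λ = (27 - 9)/(48 - 28) ≡ 18/20 mod 53. 20⁻¹ ≡ 8 (mod 53), so λ ≡ 38.
  x = λ² - 28 - 48 = 1444 - 76 ≡ 43; y = λ·(28 - 43) - 9 ≡ 4. → (43, 4)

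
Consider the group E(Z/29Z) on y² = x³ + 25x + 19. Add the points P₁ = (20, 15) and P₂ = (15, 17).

(20, 15) + (15, 17). λ = (17 - 15)/(15 - 20) ≡ 2/24 mod 29. 24⁻¹ ≡ 23 (mod 29), so λ ≡ 17.
  x = λ² - 20 - 15 = 289 - 35 ≡ 22; y = λ·(20 - 22) - 15 ≡ 9. → (22, 9)

(22, 9)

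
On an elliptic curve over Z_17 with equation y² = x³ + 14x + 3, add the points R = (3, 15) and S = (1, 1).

(11, 14)

(3, 15) + (1, 1). λ = (1 - 15)/(1 - 3) ≡ 3/15 mod 17. 15⁻¹ ≡ 8 (mod 17), so λ ≡ 7.
  x = λ² - 3 - 1 = 49 - 4 ≡ 11; y = λ·(3 - 11) - 15 ≡ 14. → (11, 14)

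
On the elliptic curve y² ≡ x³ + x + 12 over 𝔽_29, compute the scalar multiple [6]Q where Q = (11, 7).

(2, 15)

Repeated addition: build up to 6Q.
2Q: tangent at (11, 7): λ = (3·11² + 1)/(2·7) ≡ 16/14. 14⁻¹ ≡ 27 (mod 29), so λ ≡ 16·27 ≡ 26.
  x = λ² - 11 - 11 = 676 - 22 ≡ 16; y = λ·(11 - 16) - 7 ≡ 8. → (16, 8)
3Q: (16, 8) + (11, 7). λ = (7 - 8)/(11 - 16) ≡ 28/24 mod 29. 24⁻¹ ≡ 23 (mod 29) since 24·23 = 552 ≡ 1, so λ ≡ 6.
  x = λ² - 16 - 11 = 36 - 27 ≡ 9; y = λ·(16 - 9) - 8 ≡ 5. → (9, 5)
4Q: (9, 5) + (11, 7). λ = (7 - 5)/(11 - 9) ≡ 2/2 mod 29. 2⁻¹ ≡ 15 (mod 29), so λ ≡ 1.
  x = λ² - 9 - 11 = 1 - 20 ≡ 10; y = λ·(9 - 10) - 5 ≡ 23. → (10, 23)
5Q: (10, 23) + (11, 7). λ = (7 - 23)/(11 - 10) ≡ 13/1 mod 29. 1⁻¹ ≡ 1 (mod 29) since 1·1 = 1 ≡ 1, so λ ≡ 13.
  x = λ² - 10 - 11 = 169 - 21 ≡ 3; y = λ·(10 - 3) - 23 ≡ 10. → (3, 10)
6Q: (3, 10) + (11, 7). λ = (7 - 10)/(11 - 3) ≡ 26/8 mod 29. 8⁻¹ ≡ 11 (mod 29) since 8·11 = 88 ≡ 1, so λ ≡ 25.
  x = λ² - 3 - 11 = 625 - 14 ≡ 2; y = λ·(3 - 2) - 10 ≡ 15. → (2, 15)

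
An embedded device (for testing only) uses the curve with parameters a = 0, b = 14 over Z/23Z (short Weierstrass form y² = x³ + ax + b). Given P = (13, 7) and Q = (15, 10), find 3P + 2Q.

(5, 22)

First 3P:
Repeated addition: build up to 3P.
2P: tangent at (13, 7): λ = (3·13² + 0)/(2·7) ≡ 1/14. 14⁻¹ ≡ 5 (mod 23), so λ ≡ 1·5 ≡ 5.
  x = λ² - 13 - 13 = 25 - 26 ≡ 22; y = λ·(13 - 22) - 7 ≡ 17. → (22, 17)
3P: (22, 17) + (13, 7). λ = (7 - 17)/(13 - 22) ≡ 13/14 mod 23. 14⁻¹ ≡ 5 (mod 23), so λ ≡ 19.
  x = λ² - 22 - 13 = 361 - 35 ≡ 4; y = λ·(22 - 4) - 17 ≡ 3. → (4, 3)
3P = (4, 3).
Next 2Q:
Repeated addition: build up to 2Q.
2Q: tangent at (15, 10): λ = (3·15² + 0)/(2·10) ≡ 8/20. 20⁻¹ ≡ 15 (mod 23), so λ ≡ 8·15 ≡ 5.
  x = λ² - 15 - 15 = 25 - 30 ≡ 18; y = λ·(15 - 18) - 10 ≡ 21. → (18, 21)
2Q = (18, 21).
Finally 3P + 2Q:
(4, 3) + (18, 21). λ = (21 - 3)/(18 - 4) ≡ 18/14 mod 23. 14⁻¹ ≡ 5 (mod 23), so λ ≡ 21.
  x = λ² - 4 - 18 = 441 - 22 ≡ 5; y = λ·(4 - 5) - 3 ≡ 22. → (5, 22)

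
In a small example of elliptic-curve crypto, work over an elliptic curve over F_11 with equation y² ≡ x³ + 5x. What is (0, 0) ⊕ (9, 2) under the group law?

(3, 3)

(0, 0) + (9, 2). λ = (2 - 0)/(9 - 0) ≡ 2/9 mod 11. 9⁻¹ ≡ 5 (mod 11), so λ ≡ 10.
  x = λ² - 0 - 9 = 100 - 9 ≡ 3; y = λ·(0 - 3) - 0 ≡ 3. → (3, 3)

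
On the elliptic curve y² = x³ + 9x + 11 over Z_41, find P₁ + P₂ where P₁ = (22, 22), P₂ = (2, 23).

(22, 22) + (2, 23). λ = (23 - 22)/(2 - 22) ≡ 1/21 mod 41. 21⁻¹ ≡ 2 (mod 41) since 21·2 = 42 ≡ 1, so λ ≡ 2.
  x = λ² - 22 - 2 = 4 - 24 ≡ 21; y = λ·(22 - 21) - 22 ≡ 21. → (21, 21)

(21, 21)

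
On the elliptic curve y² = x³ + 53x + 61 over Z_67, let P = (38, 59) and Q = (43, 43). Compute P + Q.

(38, 59) + (43, 43). λ = (43 - 59)/(43 - 38) ≡ 51/5 mod 67. 5⁻¹ ≡ 27 (mod 67), so λ ≡ 37.
  x = λ² - 38 - 43 = 1369 - 81 ≡ 15; y = λ·(38 - 15) - 59 ≡ 55. → (15, 55)

(15, 55)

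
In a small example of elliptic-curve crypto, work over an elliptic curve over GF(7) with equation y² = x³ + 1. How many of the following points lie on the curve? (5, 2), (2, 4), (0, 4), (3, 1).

1

(5, 2): 2² ≡ 4, rhs ≡ 0 → off.
(2, 4): 4² ≡ 2, rhs ≡ 2 → on.
(0, 4): 4² ≡ 2, rhs ≡ 1 → off.
(3, 1): 1² ≡ 1, rhs ≡ 0 → off.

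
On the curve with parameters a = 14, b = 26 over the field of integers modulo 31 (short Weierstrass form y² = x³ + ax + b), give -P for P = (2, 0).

(2, 0)

-(2, 0) = (2, -0 mod 31) = (2, 0).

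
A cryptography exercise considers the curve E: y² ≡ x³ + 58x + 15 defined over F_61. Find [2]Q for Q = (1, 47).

tangent at (1, 47): λ = (3·1² + 58)/(2·47) ≡ 0/33. 33⁻¹ ≡ 37 (mod 61), so λ ≡ 0·37 ≡ 0.
  x = λ² - 1 - 1 = 0 - 2 ≡ 59; y = λ·(1 - 59) - 47 ≡ 14. → (59, 14)

(59, 14)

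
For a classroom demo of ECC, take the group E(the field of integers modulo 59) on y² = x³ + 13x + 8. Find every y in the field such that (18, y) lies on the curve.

none

x³ + 13x + 8 = 6074 ≡ 56 (mod 59).
56 is a non-residue mod 59; no y exists.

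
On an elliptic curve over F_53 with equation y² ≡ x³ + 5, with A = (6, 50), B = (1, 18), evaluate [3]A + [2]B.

First 3A:
Repeated addition: build up to 3A.
2A: tangent at (6, 50): λ = (3·6² + 0)/(2·50) ≡ 2/47. 47⁻¹ ≡ 44 (mod 53), so λ ≡ 2·44 ≡ 35.
  x = λ² - 6 - 6 = 1225 - 12 ≡ 47; y = λ·(6 - 47) - 50 ≡ 52. → (47, 52)
3A: (47, 52) + (6, 50). λ = (50 - 52)/(6 - 47) ≡ 51/12 mod 53. 12⁻¹ ≡ 31 (mod 53), so λ ≡ 44.
  x = λ² - 47 - 6 = 1936 - 53 ≡ 28; y = λ·(47 - 28) - 52 ≡ 42. → (28, 42)
3A = (28, 42).
Next 2B:
Repeated addition: build up to 2B.
2B: tangent at (1, 18): λ = (3·1² + 0)/(2·18) ≡ 3/36. 36⁻¹ ≡ 28 (mod 53) since 36·28 = 1008 ≡ 1, so λ ≡ 3·28 ≡ 31.
  x = λ² - 1 - 1 = 961 - 2 ≡ 5; y = λ·(1 - 5) - 18 ≡ 17. → (5, 17)
2B = (5, 17).
Finally 3A + 2B:
(28, 42) + (5, 17). λ = (17 - 42)/(5 - 28) ≡ 28/30 mod 53. 30⁻¹ ≡ 23 (mod 53), so λ ≡ 8.
  x = λ² - 28 - 5 = 64 - 33 ≡ 31; y = λ·(28 - 31) - 42 ≡ 40. → (31, 40)

(31, 40)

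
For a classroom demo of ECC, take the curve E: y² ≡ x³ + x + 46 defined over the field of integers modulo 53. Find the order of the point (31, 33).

10

2P: tangent at (31, 33): λ = (3·31² + 1)/(2·33) ≡ 22/13. 13⁻¹ ≡ 49 (mod 53), so λ ≡ 22·49 ≡ 18.
  x = λ² - 31 - 31 = 324 - 62 ≡ 50; y = λ·(31 - 50) - 33 ≡ 49. → (50, 49)
3P: (50, 49) + (31, 33). λ = (33 - 49)/(31 - 50) ≡ 37/34 mod 53. 34⁻¹ ≡ 39 (mod 53), so λ ≡ 12.
  x = λ² - 50 - 31 = 144 - 81 ≡ 10; y = λ·(50 - 10) - 49 ≡ 7. → (10, 7)
4P: (10, 7) + (31, 33). λ = (33 - 7)/(31 - 10) ≡ 26/21 mod 53. 21⁻¹ ≡ 48 (mod 53), so λ ≡ 29.
  x = λ² - 10 - 31 = 841 - 41 ≡ 5; y = λ·(10 - 5) - 7 ≡ 32. → (5, 32)
5P: (5, 32) + (31, 33). λ = (33 - 32)/(31 - 5) ≡ 1/26 mod 53. 26⁻¹ ≡ 51 (mod 53) since 26·51 = 1326 ≡ 1, so λ ≡ 51.
  x = λ² - 5 - 31 = 2601 - 36 ≡ 21; y = λ·(5 - 21) - 32 ≡ 0. → (21, 0)
6P: (21, 0) + (31, 33). λ = (33 - 0)/(31 - 21) ≡ 33/10 mod 53. 10⁻¹ ≡ 16 (mod 53), so λ ≡ 51.
  x = λ² - 21 - 31 = 2601 - 52 ≡ 5; y = λ·(21 - 5) - 0 ≡ 21. → (5, 21)
7P: (5, 21) + (31, 33). λ = (33 - 21)/(31 - 5) ≡ 12/26 mod 53. 26⁻¹ ≡ 51 (mod 53) since 26·51 = 1326 ≡ 1, so λ ≡ 29.
  x = λ² - 5 - 31 = 841 - 36 ≡ 10; y = λ·(5 - 10) - 21 ≡ 46. → (10, 46)
8P: (10, 46) + (31, 33). λ = (33 - 46)/(31 - 10) ≡ 40/21 mod 53. 21⁻¹ ≡ 48 (mod 53) since 21·48 = 1008 ≡ 1, so λ ≡ 12.
  x = λ² - 10 - 31 = 144 - 41 ≡ 50; y = λ·(10 - 50) - 46 ≡ 4. → (50, 4)
9P: (50, 4) + (31, 33). λ = (33 - 4)/(31 - 50) ≡ 29/34 mod 53. 34⁻¹ ≡ 39 (mod 53), so λ ≡ 18.
  x = λ² - 50 - 31 = 324 - 81 ≡ 31; y = λ·(50 - 31) - 4 ≡ 20. → (31, 20)
10P: (31, 20) + (31, 33): same x and y₁ ≡ -y₂, so the sum is O.
10P = O, so the order is 10.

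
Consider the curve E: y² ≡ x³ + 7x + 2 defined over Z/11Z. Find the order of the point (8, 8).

2P: tangent at (8, 8): λ = (3·8² + 7)/(2·8) ≡ 1/5. 5⁻¹ ≡ 9 (mod 11), so λ ≡ 1·9 ≡ 9.
  x = λ² - 8 - 8 = 81 - 16 ≡ 10; y = λ·(8 - 10) - 8 ≡ 7. → (10, 7)
3P: (10, 7) + (8, 8). λ = (8 - 7)/(8 - 10) ≡ 1/9 mod 11. 9⁻¹ ≡ 5 (mod 11) since 9·5 = 45 ≡ 1, so λ ≡ 5.
  x = λ² - 10 - 8 = 25 - 18 ≡ 7; y = λ·(10 - 7) - 7 ≡ 8. → (7, 8)
4P: (7, 8) + (8, 8). λ = (8 - 8)/(8 - 7) ≡ 0/1 mod 11. 1⁻¹ ≡ 1 (mod 11) since 1·1 = 1 ≡ 1, so λ ≡ 0.
  x = λ² - 7 - 8 = 0 - 15 ≡ 7; y = λ·(7 - 7) - 8 ≡ 3. → (7, 3)
5P: (7, 3) + (8, 8). λ = (8 - 3)/(8 - 7) ≡ 5/1 mod 11. 1⁻¹ ≡ 1 (mod 11) since 1·1 = 1 ≡ 1, so λ ≡ 5.
  x = λ² - 7 - 8 = 25 - 15 ≡ 10; y = λ·(7 - 10) - 3 ≡ 4. → (10, 4)
6P: (10, 4) + (8, 8). λ = (8 - 4)/(8 - 10) ≡ 4/9 mod 11. 9⁻¹ ≡ 5 (mod 11) since 9·5 = 45 ≡ 1, so λ ≡ 9.
  x = λ² - 10 - 8 = 81 - 18 ≡ 8; y = λ·(10 - 8) - 4 ≡ 3. → (8, 3)
7P: (8, 3) + (8, 8): same x and y₁ ≡ -y₂, so the sum is 𝒪.
7P = 𝒪, so the order is 7.

7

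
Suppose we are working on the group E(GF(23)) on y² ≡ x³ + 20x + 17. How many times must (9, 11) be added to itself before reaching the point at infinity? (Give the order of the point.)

6

2P: tangent at (9, 11): λ = (3·9² + 20)/(2·11) ≡ 10/22. 22⁻¹ ≡ 22 (mod 23) since 22·22 = 484 ≡ 1, so λ ≡ 10·22 ≡ 13.
  x = λ² - 9 - 9 = 169 - 18 ≡ 13; y = λ·(9 - 13) - 11 ≡ 6. → (13, 6)
3P: (13, 6) + (9, 11). λ = (11 - 6)/(9 - 13) ≡ 5/19 mod 23. 19⁻¹ ≡ 17 (mod 23) since 19·17 = 323 ≡ 1, so λ ≡ 16.
  x = λ² - 13 - 9 = 256 - 22 ≡ 4; y = λ·(13 - 4) - 6 ≡ 0. → (4, 0)
4P: (4, 0) + (9, 11). λ = (11 - 0)/(9 - 4) ≡ 11/5 mod 23. 5⁻¹ ≡ 14 (mod 23) since 5·14 = 70 ≡ 1, so λ ≡ 16.
  x = λ² - 4 - 9 = 256 - 13 ≡ 13; y = λ·(4 - 13) - 0 ≡ 17. → (13, 17)
5P: (13, 17) + (9, 11). λ = (11 - 17)/(9 - 13) ≡ 17/19 mod 23. 19⁻¹ ≡ 17 (mod 23) since 19·17 = 323 ≡ 1, so λ ≡ 13.
  x = λ² - 13 - 9 = 169 - 22 ≡ 9; y = λ·(13 - 9) - 17 ≡ 12. → (9, 12)
6P: (9, 12) + (9, 11): same x and y₁ ≡ -y₂, so the sum is the point at infinity.
6P = the point at infinity, so the order is 6.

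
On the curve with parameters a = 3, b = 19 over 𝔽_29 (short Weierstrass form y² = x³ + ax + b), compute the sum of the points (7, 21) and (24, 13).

(21, 18)

(7, 21) + (24, 13). λ = (13 - 21)/(24 - 7) ≡ 21/17 mod 29. 17⁻¹ ≡ 12 (mod 29), so λ ≡ 20.
  x = λ² - 7 - 24 = 400 - 31 ≡ 21; y = λ·(7 - 21) - 21 ≡ 18. → (21, 18)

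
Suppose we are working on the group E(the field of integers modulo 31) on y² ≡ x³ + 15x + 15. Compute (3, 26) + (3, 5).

O

The two points share x = 3 and their y-coordinates satisfy 26 + 5 ≡ 0 (mod 31), so they are inverses. Their sum is O.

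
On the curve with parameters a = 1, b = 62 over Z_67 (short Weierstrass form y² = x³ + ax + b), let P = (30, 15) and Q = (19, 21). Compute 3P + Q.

(6, 63)

First 3P:
Repeated addition: build up to 3P.
2P: tangent at (30, 15): λ = (3·30² + 1)/(2·15) ≡ 21/30. 30⁻¹ ≡ 38 (mod 67) since 30·38 = 1140 ≡ 1, so λ ≡ 21·38 ≡ 61.
  x = λ² - 30 - 30 = 3721 - 60 ≡ 43; y = λ·(30 - 43) - 15 ≡ 63. → (43, 63)
3P: (43, 63) + (30, 15). λ = (15 - 63)/(30 - 43) ≡ 19/54 mod 67. 54⁻¹ ≡ 36 (mod 67) since 54·36 = 1944 ≡ 1, so λ ≡ 14.
  x = λ² - 43 - 30 = 196 - 73 ≡ 56; y = λ·(43 - 56) - 63 ≡ 23. → (56, 23)
3P = (56, 23).
Finally 3P + Q:
(56, 23) + (19, 21). λ = (21 - 23)/(19 - 56) ≡ 65/30 mod 67. 30⁻¹ ≡ 38 (mod 67), so λ ≡ 58.
  x = λ² - 56 - 19 = 3364 - 75 ≡ 6; y = λ·(56 - 6) - 23 ≡ 63. → (6, 63)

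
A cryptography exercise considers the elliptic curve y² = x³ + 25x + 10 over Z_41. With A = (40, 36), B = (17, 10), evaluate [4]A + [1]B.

(32, 32)

First 4A:
Repeated addition: build up to 4A.
2A: tangent at (40, 36): λ = (3·40² + 25)/(2·36) ≡ 28/31. 31⁻¹ ≡ 4 (mod 41), so λ ≡ 28·4 ≡ 30.
  x = λ² - 40 - 40 = 900 - 80 ≡ 0; y = λ·(40 - 0) - 36 ≡ 16. → (0, 16)
3A: (0, 16) + (40, 36). λ = (36 - 16)/(40 - 0) ≡ 20/40 mod 41. 40⁻¹ ≡ 40 (mod 41), so λ ≡ 21.
  x = λ² - 0 - 40 = 441 - 40 ≡ 32; y = λ·(0 - 32) - 16 ≡ 9. → (32, 9)
4A: (32, 9) + (40, 36). λ = (36 - 9)/(40 - 32) ≡ 27/8 mod 41. 8⁻¹ ≡ 36 (mod 41) since 8·36 = 288 ≡ 1, so λ ≡ 29.
  x = λ² - 32 - 40 = 841 - 72 ≡ 31; y = λ·(32 - 31) - 9 ≡ 20. → (31, 20)
4A = (31, 20).
Finally 4A + B:
(31, 20) + (17, 10). λ = (10 - 20)/(17 - 31) ≡ 31/27 mod 41. 27⁻¹ ≡ 38 (mod 41) since 27·38 = 1026 ≡ 1, so λ ≡ 30.
  x = λ² - 31 - 17 = 900 - 48 ≡ 32; y = λ·(31 - 32) - 20 ≡ 32. → (32, 32)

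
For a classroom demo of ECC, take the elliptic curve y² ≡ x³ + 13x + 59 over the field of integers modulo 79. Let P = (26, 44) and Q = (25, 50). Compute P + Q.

(64, 26)

(26, 44) + (25, 50). λ = (50 - 44)/(25 - 26) ≡ 6/78 mod 79. 78⁻¹ ≡ 78 (mod 79), so λ ≡ 73.
  x = λ² - 26 - 25 = 5329 - 51 ≡ 64; y = λ·(26 - 64) - 44 ≡ 26. → (64, 26)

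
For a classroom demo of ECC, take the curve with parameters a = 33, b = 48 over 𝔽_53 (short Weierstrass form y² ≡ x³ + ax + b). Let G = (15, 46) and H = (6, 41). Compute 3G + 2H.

First 3G:
Repeated addition: build up to 3G.
2G: tangent at (15, 46): λ = (3·15² + 33)/(2·46) ≡ 19/39. 39⁻¹ ≡ 34 (mod 53), so λ ≡ 19·34 ≡ 10.
  x = λ² - 15 - 15 = 100 - 30 ≡ 17; y = λ·(15 - 17) - 46 ≡ 40. → (17, 40)
3G: (17, 40) + (15, 46). λ = (46 - 40)/(15 - 17) ≡ 6/51 mod 53. 51⁻¹ ≡ 26 (mod 53), so λ ≡ 50.
  x = λ² - 17 - 15 = 2500 - 32 ≡ 30; y = λ·(17 - 30) - 40 ≡ 52. → (30, 52)
3G = (30, 52).
Next 2H:
Repeated addition: build up to 2H.
2H: tangent at (6, 41): λ = (3·6² + 33)/(2·41) ≡ 35/29. 29⁻¹ ≡ 11 (mod 53), so λ ≡ 35·11 ≡ 14.
  x = λ² - 6 - 6 = 196 - 12 ≡ 25; y = λ·(6 - 25) - 41 ≡ 11. → (25, 11)
2H = (25, 11).
Finally 3G + 2H:
(30, 52) + (25, 11). λ = (11 - 52)/(25 - 30) ≡ 12/48 mod 53. 48⁻¹ ≡ 21 (mod 53) since 48·21 = 1008 ≡ 1, so λ ≡ 40.
  x = λ² - 30 - 25 = 1600 - 55 ≡ 8; y = λ·(30 - 8) - 52 ≡ 33. → (8, 33)

(8, 33)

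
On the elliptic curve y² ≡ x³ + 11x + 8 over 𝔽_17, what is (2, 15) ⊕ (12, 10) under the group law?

(16, 9)

(2, 15) + (12, 10). λ = (10 - 15)/(12 - 2) ≡ 12/10 mod 17. 10⁻¹ ≡ 12 (mod 17) since 10·12 = 120 ≡ 1, so λ ≡ 8.
  x = λ² - 2 - 12 = 64 - 14 ≡ 16; y = λ·(2 - 16) - 15 ≡ 9. → (16, 9)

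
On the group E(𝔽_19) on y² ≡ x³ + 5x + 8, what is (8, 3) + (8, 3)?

tangent at (8, 3): λ = (3·8² + 5)/(2·3) ≡ 7/6. 6⁻¹ ≡ 16 (mod 19) since 6·16 = 96 ≡ 1, so λ ≡ 7·16 ≡ 17.
  x = λ² - 8 - 8 = 289 - 16 ≡ 7; y = λ·(8 - 7) - 3 ≡ 14. → (7, 14)

(7, 14)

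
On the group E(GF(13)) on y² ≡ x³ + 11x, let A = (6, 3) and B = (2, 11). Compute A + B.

(6, 3) + (2, 11). λ = (11 - 3)/(2 - 6) ≡ 8/9 mod 13. 9⁻¹ ≡ 3 (mod 13), so λ ≡ 11.
  x = λ² - 6 - 2 = 121 - 8 ≡ 9; y = λ·(6 - 9) - 3 ≡ 3. → (9, 3)

(9, 3)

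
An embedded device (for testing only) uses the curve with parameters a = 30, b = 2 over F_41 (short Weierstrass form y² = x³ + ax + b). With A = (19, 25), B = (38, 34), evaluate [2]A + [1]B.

(11, 33)

First 2A:
Repeated addition: build up to 2A.
2A: tangent at (19, 25): λ = (3·19² + 30)/(2·25) ≡ 6/9. 9⁻¹ ≡ 32 (mod 41), so λ ≡ 6·32 ≡ 28.
  x = λ² - 19 - 19 = 784 - 38 ≡ 8; y = λ·(19 - 8) - 25 ≡ 37. → (8, 37)
2A = (8, 37).
Finally 2A + B:
(8, 37) + (38, 34). λ = (34 - 37)/(38 - 8) ≡ 38/30 mod 41. 30⁻¹ ≡ 26 (mod 41) since 30·26 = 780 ≡ 1, so λ ≡ 4.
  x = λ² - 8 - 38 = 16 - 46 ≡ 11; y = λ·(8 - 11) - 37 ≡ 33. → (11, 33)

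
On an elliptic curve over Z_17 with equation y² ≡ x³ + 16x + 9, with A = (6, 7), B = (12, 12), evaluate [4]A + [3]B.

(4, 1)

First 4A:
Repeated addition: build up to 4A.
2A: tangent at (6, 7): λ = (3·6² + 16)/(2·7) ≡ 5/14. 14⁻¹ ≡ 11 (mod 17) since 14·11 = 154 ≡ 1, so λ ≡ 5·11 ≡ 4.
  x = λ² - 6 - 6 = 16 - 12 ≡ 4; y = λ·(6 - 4) - 7 ≡ 1. → (4, 1)
3A: (4, 1) + (6, 7). λ = (7 - 1)/(6 - 4) ≡ 6/2 mod 17. 2⁻¹ ≡ 9 (mod 17) since 2·9 = 18 ≡ 1, so λ ≡ 3.
  x = λ² - 4 - 6 = 9 - 10 ≡ 16; y = λ·(4 - 16) - 1 ≡ 14. → (16, 14)
4A: (16, 14) + (6, 7). λ = (7 - 14)/(6 - 16) ≡ 10/7 mod 17. 7⁻¹ ≡ 5 (mod 17) since 7·5 = 35 ≡ 1, so λ ≡ 16.
  x = λ² - 16 - 6 = 256 - 22 ≡ 13; y = λ·(16 - 13) - 14 ≡ 0. → (13, 0)
4A = (13, 0).
Next 3B:
Repeated addition: build up to 3B.
2B: tangent at (12, 12): λ = (3·12² + 16)/(2·12) ≡ 6/7. 7⁻¹ ≡ 5 (mod 17), so λ ≡ 6·5 ≡ 13.
  x = λ² - 12 - 12 = 169 - 24 ≡ 9; y = λ·(12 - 9) - 12 ≡ 10. → (9, 10)
3B: (9, 10) + (12, 12). λ = (12 - 10)/(12 - 9) ≡ 2/3 mod 17. 3⁻¹ ≡ 6 (mod 17), so λ ≡ 12.
  x = λ² - 9 - 12 = 144 - 21 ≡ 4; y = λ·(9 - 4) - 10 ≡ 16. → (4, 16)
3B = (4, 16).
Finally 4A + 3B:
(13, 0) + (4, 16). λ = (16 - 0)/(4 - 13) ≡ 16/8 mod 17. 8⁻¹ ≡ 15 (mod 17) since 8·15 = 120 ≡ 1, so λ ≡ 2.
  x = λ² - 13 - 4 = 4 - 17 ≡ 4; y = λ·(13 - 4) - 0 ≡ 1. → (4, 1)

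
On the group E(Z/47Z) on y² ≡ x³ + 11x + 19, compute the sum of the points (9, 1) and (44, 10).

(9, 1) + (44, 10). λ = (10 - 1)/(44 - 9) ≡ 9/35 mod 47. 35⁻¹ ≡ 43 (mod 47), so λ ≡ 11.
  x = λ² - 9 - 44 = 121 - 53 ≡ 21; y = λ·(9 - 21) - 1 ≡ 8. → (21, 8)

(21, 8)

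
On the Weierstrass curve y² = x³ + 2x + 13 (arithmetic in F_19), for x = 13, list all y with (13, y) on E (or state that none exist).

x³ + 2x + 13 = 2236 ≡ 13 (mod 19).
13 is a non-residue mod 19; no y exists.

none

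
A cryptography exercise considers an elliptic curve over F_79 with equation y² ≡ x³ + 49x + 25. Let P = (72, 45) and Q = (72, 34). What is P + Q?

The two points share x = 72 and their y-coordinates satisfy 45 + 34 ≡ 0 (mod 79), so they are inverses. Their sum is O.

O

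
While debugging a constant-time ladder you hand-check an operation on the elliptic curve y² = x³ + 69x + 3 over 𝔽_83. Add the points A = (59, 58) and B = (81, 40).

(74, 75)

(59, 58) + (81, 40). λ = (40 - 58)/(81 - 59) ≡ 65/22 mod 83. 22⁻¹ ≡ 34 (mod 83), so λ ≡ 52.
  x = λ² - 59 - 81 = 2704 - 140 ≡ 74; y = λ·(59 - 74) - 58 ≡ 75. → (74, 75)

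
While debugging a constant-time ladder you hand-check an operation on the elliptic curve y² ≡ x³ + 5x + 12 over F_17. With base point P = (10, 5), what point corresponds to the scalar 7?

O

Double-and-add on 7 = (111)₂. Start with P = (10, 5) for the leading 1-bit.
double: tangent at (10, 5): λ = (3·10² + 5)/(2·5) ≡ 16/10. 10⁻¹ ≡ 12 (mod 17) since 10·12 = 120 ≡ 1, so λ ≡ 16·12 ≡ 5.
  x = λ² - 10 - 10 = 25 - 20 ≡ 5; y = λ·(10 - 5) - 5 ≡ 3. → (5, 3)
add P: (5, 3) + (10, 5). λ = (5 - 3)/(10 - 5) ≡ 2/5 mod 17. 5⁻¹ ≡ 7 (mod 17), so λ ≡ 14.
  x = λ² - 5 - 10 = 196 - 15 ≡ 11; y = λ·(5 - 11) - 3 ≡ 15. → (11, 15)
double: tangent at (11, 15): λ = (3·11² + 5)/(2·15) ≡ 11/13. 13⁻¹ ≡ 4 (mod 17), so λ ≡ 11·4 ≡ 10.
  x = λ² - 11 - 11 = 100 - 22 ≡ 10; y = λ·(11 - 10) - 15 ≡ 12. → (10, 12)
add P: (10, 12) + (10, 5): same x and y₁ ≡ -y₂, so the sum is O.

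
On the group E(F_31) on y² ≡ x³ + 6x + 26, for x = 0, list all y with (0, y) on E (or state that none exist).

none

x³ + 6x + 26 = 26 ≡ 26 (mod 31).
26 is a non-residue mod 31; no y exists.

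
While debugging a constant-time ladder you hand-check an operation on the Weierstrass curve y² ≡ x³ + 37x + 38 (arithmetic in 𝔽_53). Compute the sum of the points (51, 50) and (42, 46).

(6, 23)

(51, 50) + (42, 46). λ = (46 - 50)/(42 - 51) ≡ 49/44 mod 53. 44⁻¹ ≡ 47 (mod 53), so λ ≡ 24.
  x = λ² - 51 - 42 = 576 - 93 ≡ 6; y = λ·(51 - 6) - 50 ≡ 23. → (6, 23)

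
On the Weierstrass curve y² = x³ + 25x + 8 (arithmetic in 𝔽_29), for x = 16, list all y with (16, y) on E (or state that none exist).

x³ + 25x + 8 = 4504 ≡ 9 (mod 29).
Square roots of 9 mod 29: 3 and 26 (since 3² = 9 ≡ 9).

3, 26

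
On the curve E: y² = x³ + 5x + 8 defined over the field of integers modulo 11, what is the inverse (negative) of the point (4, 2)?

(4, 9)

-(4, 2) = (4, -2 mod 11) = (4, 9).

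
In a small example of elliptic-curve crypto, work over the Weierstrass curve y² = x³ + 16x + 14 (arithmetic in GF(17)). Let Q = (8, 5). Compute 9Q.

Repeated addition: build up to 9Q.
2Q: tangent at (8, 5): λ = (3·8² + 16)/(2·5) ≡ 4/10. 10⁻¹ ≡ 12 (mod 17) since 10·12 = 120 ≡ 1, so λ ≡ 4·12 ≡ 14.
  x = λ² - 8 - 8 = 196 - 16 ≡ 10; y = λ·(8 - 10) - 5 ≡ 1. → (10, 1)
3Q: (10, 1) + (8, 5). λ = (5 - 1)/(8 - 10) ≡ 4/15 mod 17. 15⁻¹ ≡ 8 (mod 17) since 15·8 = 120 ≡ 1, so λ ≡ 15.
  x = λ² - 10 - 8 = 225 - 18 ≡ 3; y = λ·(10 - 3) - 1 ≡ 2. → (3, 2)
4Q: (3, 2) + (8, 5). λ = (5 - 2)/(8 - 3) ≡ 3/5 mod 17. 5⁻¹ ≡ 7 (mod 17) since 5·7 = 35 ≡ 1, so λ ≡ 4.
  x = λ² - 3 - 8 = 16 - 11 ≡ 5; y = λ·(3 - 5) - 2 ≡ 7. → (5, 7)
5Q: (5, 7) + (8, 5). λ = (5 - 7)/(8 - 5) ≡ 15/3 mod 17. 3⁻¹ ≡ 6 (mod 17) since 3·6 = 18 ≡ 1, so λ ≡ 5.
  x = λ² - 5 - 8 = 25 - 13 ≡ 12; y = λ·(5 - 12) - 7 ≡ 9. → (12, 9)
6Q: (12, 9) + (8, 5). λ = (5 - 9)/(8 - 12) ≡ 13/13 mod 17. 13⁻¹ ≡ 4 (mod 17) since 13·4 = 52 ≡ 1, so λ ≡ 1.
  x = λ² - 12 - 8 = 1 - 20 ≡ 15; y = λ·(12 - 15) - 9 ≡ 5. → (15, 5)
7Q: (15, 5) + (8, 5). λ = (5 - 5)/(8 - 15) ≡ 0/10 mod 17. 10⁻¹ ≡ 12 (mod 17), so λ ≡ 0.
  x = λ² - 15 - 8 = 0 - 23 ≡ 11; y = λ·(15 - 11) - 5 ≡ 12. → (11, 12)
8Q: (11, 12) + (8, 5). λ = (5 - 12)/(8 - 11) ≡ 10/14 mod 17. 14⁻¹ ≡ 11 (mod 17), so λ ≡ 8.
  x = λ² - 11 - 8 = 64 - 19 ≡ 11; y = λ·(11 - 11) - 12 ≡ 5. → (11, 5)
9Q: (11, 5) + (8, 5). λ = (5 - 5)/(8 - 11) ≡ 0/14 mod 17. 14⁻¹ ≡ 11 (mod 17) since 14·11 = 154 ≡ 1, so λ ≡ 0.
  x = λ² - 11 - 8 = 0 - 19 ≡ 15; y = λ·(11 - 15) - 5 ≡ 12. → (15, 12)

(15, 12)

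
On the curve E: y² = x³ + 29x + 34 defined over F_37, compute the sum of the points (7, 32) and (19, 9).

(7, 32) + (19, 9). λ = (9 - 32)/(19 - 7) ≡ 14/12 mod 37. 12⁻¹ ≡ 34 (mod 37), so λ ≡ 32.
  x = λ² - 7 - 19 = 1024 - 26 ≡ 36; y = λ·(7 - 36) - 32 ≡ 2. → (36, 2)

(36, 2)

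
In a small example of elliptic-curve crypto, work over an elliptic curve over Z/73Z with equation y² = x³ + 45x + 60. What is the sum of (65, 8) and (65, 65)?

O

The two points share x = 65 and their y-coordinates satisfy 8 + 65 ≡ 0 (mod 73), so they are inverses. Their sum is ∞.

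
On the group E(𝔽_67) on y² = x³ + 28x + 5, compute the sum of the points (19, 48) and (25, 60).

(27, 3)

(19, 48) + (25, 60). λ = (60 - 48)/(25 - 19) ≡ 12/6 mod 67. 6⁻¹ ≡ 56 (mod 67), so λ ≡ 2.
  x = λ² - 19 - 25 = 4 - 44 ≡ 27; y = λ·(19 - 27) - 48 ≡ 3. → (27, 3)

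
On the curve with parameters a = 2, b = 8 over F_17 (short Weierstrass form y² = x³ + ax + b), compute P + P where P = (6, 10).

tangent at (6, 10): λ = (3·6² + 2)/(2·10) ≡ 8/3. 3⁻¹ ≡ 6 (mod 17), so λ ≡ 8·6 ≡ 14.
  x = λ² - 6 - 6 = 196 - 12 ≡ 14; y = λ·(6 - 14) - 10 ≡ 14. → (14, 14)

(14, 14)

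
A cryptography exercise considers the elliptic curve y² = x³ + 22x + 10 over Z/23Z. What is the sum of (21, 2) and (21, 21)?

O

The two points share x = 21 and their y-coordinates satisfy 2 + 21 ≡ 0 (mod 23), so they are inverses. Their sum is O.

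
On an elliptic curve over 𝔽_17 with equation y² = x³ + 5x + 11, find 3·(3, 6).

Write Q = (3, 6).
Repeated addition: build up to 3Q.
2Q: tangent at (3, 6): λ = (3·3² + 5)/(2·6) ≡ 15/12. 12⁻¹ ≡ 10 (mod 17), so λ ≡ 15·10 ≡ 14.
  x = λ² - 3 - 3 = 196 - 6 ≡ 3; y = λ·(3 - 3) - 6 ≡ 11. → (3, 11)
3Q: (3, 11) + (3, 6): same x and y₁ ≡ -y₂, so the sum is O.

O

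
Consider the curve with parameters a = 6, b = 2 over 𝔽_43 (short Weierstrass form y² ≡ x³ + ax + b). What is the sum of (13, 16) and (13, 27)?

The two points share x = 13 and their y-coordinates satisfy 16 + 27 ≡ 0 (mod 43), so they are inverses. Their sum is the point at infinity.

O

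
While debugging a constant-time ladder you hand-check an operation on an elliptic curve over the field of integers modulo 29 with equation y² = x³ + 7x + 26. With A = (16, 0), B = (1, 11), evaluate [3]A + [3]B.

First 3A:
Repeated addition: build up to 3A.
2A: (16, 0) + (16, 0): same x and y₁ ≡ -y₂, so the sum is the point at infinity.
3A: the point at infinity + (16, 0) = (16, 0) (identity).
3A = (16, 0).
Next 3B:
Repeated addition: build up to 3B.
2B: tangent at (1, 11): λ = (3·1² + 7)/(2·11) ≡ 10/22. 22⁻¹ ≡ 4 (mod 29), so λ ≡ 10·4 ≡ 11.
  x = λ² - 1 - 1 = 121 - 2 ≡ 3; y = λ·(1 - 3) - 11 ≡ 25. → (3, 25)
3B: (3, 25) + (1, 11). λ = (11 - 25)/(1 - 3) ≡ 15/27 mod 29. 27⁻¹ ≡ 14 (mod 29), so λ ≡ 7.
  x = λ² - 3 - 1 = 49 - 4 ≡ 16; y = λ·(3 - 16) - 25 ≡ 0. → (16, 0)
3B = (16, 0).
Finally 3A + 3B:
(16, 0) + (16, 0): same x and y₁ ≡ -y₂, so the sum is the point at infinity.

O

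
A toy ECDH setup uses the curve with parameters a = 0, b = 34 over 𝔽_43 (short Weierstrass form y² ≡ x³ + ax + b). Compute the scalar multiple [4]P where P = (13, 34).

Repeated addition: build up to 4P.
2P: tangent at (13, 34): λ = (3·13² + 0)/(2·34) ≡ 34/25. 25⁻¹ ≡ 31 (mod 43), so λ ≡ 34·31 ≡ 22.
  x = λ² - 13 - 13 = 484 - 26 ≡ 28; y = λ·(13 - 28) - 34 ≡ 23. → (28, 23)
3P: (28, 23) + (13, 34). λ = (34 - 23)/(13 - 28) ≡ 11/28 mod 43. 28⁻¹ ≡ 20 (mod 43), so λ ≡ 5.
  x = λ² - 28 - 13 = 25 - 41 ≡ 27; y = λ·(28 - 27) - 23 ≡ 25. → (27, 25)
4P: (27, 25) + (13, 34). λ = (34 - 25)/(13 - 27) ≡ 9/29 mod 43. 29⁻¹ ≡ 3 (mod 43), so λ ≡ 27.
  x = λ² - 27 - 13 = 729 - 40 ≡ 1; y = λ·(27 - 1) - 25 ≡ 32. → (1, 32)

(1, 32)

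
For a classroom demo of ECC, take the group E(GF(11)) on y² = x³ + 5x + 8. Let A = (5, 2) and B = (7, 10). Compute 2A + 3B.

First 2A:
Repeated addition: build up to 2A.
2A: tangent at (5, 2): λ = (3·5² + 5)/(2·2) ≡ 3/4. 4⁻¹ ≡ 3 (mod 11), so λ ≡ 3·3 ≡ 9.
  x = λ² - 5 - 5 = 81 - 10 ≡ 5; y = λ·(5 - 5) - 2 ≡ 9. → (5, 9)
2A = (5, 9).
Next 3B:
Repeated addition: build up to 3B.
2B: tangent at (7, 10): λ = (3·7² + 5)/(2·10) ≡ 9/9. 9⁻¹ ≡ 5 (mod 11), so λ ≡ 9·5 ≡ 1.
  x = λ² - 7 - 7 = 1 - 14 ≡ 9; y = λ·(7 - 9) - 10 ≡ 10. → (9, 10)
3B: (9, 10) + (7, 10). λ = (10 - 10)/(7 - 9) ≡ 0/9 mod 11. 9⁻¹ ≡ 5 (mod 11), so λ ≡ 0.
  x = λ² - 9 - 7 = 0 - 16 ≡ 6; y = λ·(9 - 6) - 10 ≡ 1. → (6, 1)
3B = (6, 1).
Finally 2A + 3B:
(5, 9) + (6, 1). λ = (1 - 9)/(6 - 5) ≡ 3/1 mod 11. 1⁻¹ ≡ 1 (mod 11), so λ ≡ 3.
  x = λ² - 5 - 6 = 9 - 11 ≡ 9; y = λ·(5 - 9) - 9 ≡ 1. → (9, 1)

(9, 1)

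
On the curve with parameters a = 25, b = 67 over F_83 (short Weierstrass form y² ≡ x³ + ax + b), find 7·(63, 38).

Write G = (63, 38).
Repeated addition: build up to 7G.
2G: tangent at (63, 38): λ = (3·63² + 25)/(2·38) ≡ 63/76. 76⁻¹ ≡ 71 (mod 83), so λ ≡ 63·71 ≡ 74.
  x = λ² - 63 - 63 = 5476 - 126 ≡ 38; y = λ·(63 - 38) - 38 ≡ 69. → (38, 69)
3G: (38, 69) + (63, 38). λ = (38 - 69)/(63 - 38) ≡ 52/25 mod 83. 25⁻¹ ≡ 10 (mod 83) since 25·10 = 250 ≡ 1, so λ ≡ 22.
  x = λ² - 38 - 63 = 484 - 101 ≡ 51; y = λ·(38 - 51) - 69 ≡ 60. → (51, 60)
4G: (51, 60) + (63, 38). λ = (38 - 60)/(63 - 51) ≡ 61/12 mod 83. 12⁻¹ ≡ 7 (mod 83), so λ ≡ 12.
  x = λ² - 51 - 63 = 144 - 114 ≡ 30; y = λ·(51 - 30) - 60 ≡ 26. → (30, 26)
5G: (30, 26) + (63, 38). λ = (38 - 26)/(63 - 30) ≡ 12/33 mod 83. 33⁻¹ ≡ 78 (mod 83) since 33·78 = 2574 ≡ 1, so λ ≡ 23.
  x = λ² - 30 - 63 = 529 - 93 ≡ 21; y = λ·(30 - 21) - 26 ≡ 15. → (21, 15)
6G: (21, 15) + (63, 38). λ = (38 - 15)/(63 - 21) ≡ 23/42 mod 83. 42⁻¹ ≡ 2 (mod 83) since 42·2 = 84 ≡ 1, so λ ≡ 46.
  x = λ² - 21 - 63 = 2116 - 84 ≡ 40; y = λ·(21 - 40) - 15 ≡ 24. → (40, 24)
7G: (40, 24) + (63, 38). λ = (38 - 24)/(63 - 40) ≡ 14/23 mod 83. 23⁻¹ ≡ 65 (mod 83), so λ ≡ 80.
  x = λ² - 40 - 63 = 6400 - 103 ≡ 72; y = λ·(40 - 72) - 24 ≡ 72. → (72, 72)

(72, 72)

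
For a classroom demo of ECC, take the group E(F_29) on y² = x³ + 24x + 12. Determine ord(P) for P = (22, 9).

7

2P: tangent at (22, 9): λ = (3·22² + 24)/(2·9) ≡ 26/18. 18⁻¹ ≡ 21 (mod 29), so λ ≡ 26·21 ≡ 24.
  x = λ² - 22 - 22 = 576 - 44 ≡ 10; y = λ·(22 - 10) - 9 ≡ 18. → (10, 18)
3P: (10, 18) + (22, 9). λ = (9 - 18)/(22 - 10) ≡ 20/12 mod 29. 12⁻¹ ≡ 17 (mod 29), so λ ≡ 21.
  x = λ² - 10 - 22 = 441 - 32 ≡ 3; y = λ·(10 - 3) - 18 ≡ 13. → (3, 13)
4P: (3, 13) + (22, 9). λ = (9 - 13)/(22 - 3) ≡ 25/19 mod 29. 19⁻¹ ≡ 26 (mod 29), so λ ≡ 12.
  x = λ² - 3 - 22 = 144 - 25 ≡ 3; y = λ·(3 - 3) - 13 ≡ 16. → (3, 16)
5P: (3, 16) + (22, 9). λ = (9 - 16)/(22 - 3) ≡ 22/19 mod 29. 19⁻¹ ≡ 26 (mod 29), so λ ≡ 21.
  x = λ² - 3 - 22 = 441 - 25 ≡ 10; y = λ·(3 - 10) - 16 ≡ 11. → (10, 11)
6P: (10, 11) + (22, 9). λ = (9 - 11)/(22 - 10) ≡ 27/12 mod 29. 12⁻¹ ≡ 17 (mod 29), so λ ≡ 24.
  x = λ² - 10 - 22 = 576 - 32 ≡ 22; y = λ·(10 - 22) - 11 ≡ 20. → (22, 20)
7P: (22, 20) + (22, 9): same x and y₁ ≡ -y₂, so the sum is ∞.
7P = ∞, so the order is 7.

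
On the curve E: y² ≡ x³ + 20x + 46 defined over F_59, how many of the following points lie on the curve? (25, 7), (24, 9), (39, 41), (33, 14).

0

(25, 7): 7² ≡ 49, rhs ≡ 5 → off.
(24, 9): 9² ≡ 22, rhs ≡ 13 → off.
(39, 41): 41² ≡ 29, rhs ≡ 24 → off.
(33, 14): 14² ≡ 19, rhs ≡ 4 → off.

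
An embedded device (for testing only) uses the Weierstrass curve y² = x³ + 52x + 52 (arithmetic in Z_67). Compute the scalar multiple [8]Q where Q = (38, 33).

Repeated addition: build up to 8Q.
2Q: tangent at (38, 33): λ = (3·38² + 52)/(2·33) ≡ 29/66. 66⁻¹ ≡ 66 (mod 67) since 66·66 = 4356 ≡ 1, so λ ≡ 29·66 ≡ 38.
  x = λ² - 38 - 38 = 1444 - 76 ≡ 28; y = λ·(38 - 28) - 33 ≡ 12. → (28, 12)
3Q: (28, 12) + (38, 33). λ = (33 - 12)/(38 - 28) ≡ 21/10 mod 67. 10⁻¹ ≡ 47 (mod 67), so λ ≡ 49.
  x = λ² - 28 - 38 = 2401 - 66 ≡ 57; y = λ·(28 - 57) - 12 ≡ 41. → (57, 41)
4Q: (57, 41) + (38, 33). λ = (33 - 41)/(38 - 57) ≡ 59/48 mod 67. 48⁻¹ ≡ 7 (mod 67), so λ ≡ 11.
  x = λ² - 57 - 38 = 121 - 95 ≡ 26; y = λ·(57 - 26) - 41 ≡ 32. → (26, 32)
5Q: (26, 32) + (38, 33). λ = (33 - 32)/(38 - 26) ≡ 1/12 mod 67. 12⁻¹ ≡ 28 (mod 67), so λ ≡ 28.
  x = λ² - 26 - 38 = 784 - 64 ≡ 50; y = λ·(26 - 50) - 32 ≡ 33. → (50, 33)
6Q: (50, 33) + (38, 33). λ = (33 - 33)/(38 - 50) ≡ 0/55 mod 67. 55⁻¹ ≡ 39 (mod 67) since 55·39 = 2145 ≡ 1, so λ ≡ 0.
  x = λ² - 50 - 38 = 0 - 88 ≡ 46; y = λ·(50 - 46) - 33 ≡ 34. → (46, 34)
7Q: (46, 34) + (38, 33). λ = (33 - 34)/(38 - 46) ≡ 66/59 mod 67. 59⁻¹ ≡ 25 (mod 67), so λ ≡ 42.
  x = λ² - 46 - 38 = 1764 - 84 ≡ 5; y = λ·(46 - 5) - 34 ≡ 13. → (5, 13)
8Q: (5, 13) + (38, 33). λ = (33 - 13)/(38 - 5) ≡ 20/33 mod 67. 33⁻¹ ≡ 65 (mod 67), so λ ≡ 27.
  x = λ² - 5 - 38 = 729 - 43 ≡ 16; y = λ·(5 - 16) - 13 ≡ 25. → (16, 25)

(16, 25)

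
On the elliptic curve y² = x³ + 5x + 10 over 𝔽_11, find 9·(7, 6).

Write P = (7, 6).
Repeated addition: build up to 9P.
2P: tangent at (7, 6): λ = (3·7² + 5)/(2·6) ≡ 9/1. 1⁻¹ ≡ 1 (mod 11), so λ ≡ 9·1 ≡ 9.
  x = λ² - 7 - 7 = 81 - 14 ≡ 1; y = λ·(7 - 1) - 6 ≡ 4. → (1, 4)
3P: (1, 4) + (7, 6). λ = (6 - 4)/(7 - 1) ≡ 2/6 mod 11. 6⁻¹ ≡ 2 (mod 11), so λ ≡ 4.
  x = λ² - 1 - 7 = 16 - 8 ≡ 8; y = λ·(1 - 8) - 4 ≡ 1. → (8, 1)
4P: (8, 1) + (7, 6). λ = (6 - 1)/(7 - 8) ≡ 5/10 mod 11. 10⁻¹ ≡ 10 (mod 11) since 10·10 = 100 ≡ 1, so λ ≡ 6.
  x = λ² - 8 - 7 = 36 - 15 ≡ 10; y = λ·(8 - 10) - 1 ≡ 9. → (10, 9)
5P: (10, 9) + (7, 6). λ = (6 - 9)/(7 - 10) ≡ 8/8 mod 11. 8⁻¹ ≡ 7 (mod 11), so λ ≡ 1.
  x = λ² - 10 - 7 = 1 - 17 ≡ 6; y = λ·(10 - 6) - 9 ≡ 6. → (6, 6)
6P: (6, 6) + (7, 6). λ = (6 - 6)/(7 - 6) ≡ 0/1 mod 11. 1⁻¹ ≡ 1 (mod 11) since 1·1 = 1 ≡ 1, so λ ≡ 0.
  x = λ² - 6 - 7 = 0 - 13 ≡ 9; y = λ·(6 - 9) - 6 ≡ 5. → (9, 5)
7P: (9, 5) + (7, 6). λ = (6 - 5)/(7 - 9) ≡ 1/9 mod 11. 9⁻¹ ≡ 5 (mod 11) since 9·5 = 45 ≡ 1, so λ ≡ 5.
  x = λ² - 9 - 7 = 25 - 16 ≡ 9; y = λ·(9 - 9) - 5 ≡ 6. → (9, 6)
8P: (9, 6) + (7, 6). λ = (6 - 6)/(7 - 9) ≡ 0/9 mod 11. 9⁻¹ ≡ 5 (mod 11) since 9·5 = 45 ≡ 1, so λ ≡ 0.
  x = λ² - 9 - 7 = 0 - 16 ≡ 6; y = λ·(9 - 6) - 6 ≡ 5. → (6, 5)
9P: (6, 5) + (7, 6). λ = (6 - 5)/(7 - 6) ≡ 1/1 mod 11. 1⁻¹ ≡ 1 (mod 11) since 1·1 = 1 ≡ 1, so λ ≡ 1.
  x = λ² - 6 - 7 = 1 - 13 ≡ 10; y = λ·(6 - 10) - 5 ≡ 2. → (10, 2)

(10, 2)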